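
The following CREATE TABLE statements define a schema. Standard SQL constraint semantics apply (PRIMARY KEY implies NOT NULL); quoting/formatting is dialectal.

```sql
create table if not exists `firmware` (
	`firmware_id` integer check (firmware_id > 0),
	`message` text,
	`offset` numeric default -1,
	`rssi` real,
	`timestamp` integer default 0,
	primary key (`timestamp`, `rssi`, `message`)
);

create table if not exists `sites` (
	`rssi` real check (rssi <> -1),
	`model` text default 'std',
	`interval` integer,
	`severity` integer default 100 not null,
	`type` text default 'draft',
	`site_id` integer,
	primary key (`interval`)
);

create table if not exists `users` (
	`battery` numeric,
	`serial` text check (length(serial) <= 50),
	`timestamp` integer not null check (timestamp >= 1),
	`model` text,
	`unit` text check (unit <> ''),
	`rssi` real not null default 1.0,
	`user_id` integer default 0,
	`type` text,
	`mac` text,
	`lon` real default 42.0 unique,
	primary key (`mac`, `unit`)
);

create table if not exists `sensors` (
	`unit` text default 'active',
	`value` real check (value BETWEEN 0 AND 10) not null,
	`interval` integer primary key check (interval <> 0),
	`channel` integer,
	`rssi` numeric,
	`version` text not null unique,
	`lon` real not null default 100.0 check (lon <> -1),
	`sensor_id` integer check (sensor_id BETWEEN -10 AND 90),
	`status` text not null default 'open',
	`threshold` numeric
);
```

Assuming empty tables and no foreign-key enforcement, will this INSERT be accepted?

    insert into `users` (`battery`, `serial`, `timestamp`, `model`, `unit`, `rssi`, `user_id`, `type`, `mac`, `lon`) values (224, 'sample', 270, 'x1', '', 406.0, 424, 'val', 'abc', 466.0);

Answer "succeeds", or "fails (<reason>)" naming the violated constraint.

fails (CHECK on unit)

The value '' for unit violates CHECK (unit <> '').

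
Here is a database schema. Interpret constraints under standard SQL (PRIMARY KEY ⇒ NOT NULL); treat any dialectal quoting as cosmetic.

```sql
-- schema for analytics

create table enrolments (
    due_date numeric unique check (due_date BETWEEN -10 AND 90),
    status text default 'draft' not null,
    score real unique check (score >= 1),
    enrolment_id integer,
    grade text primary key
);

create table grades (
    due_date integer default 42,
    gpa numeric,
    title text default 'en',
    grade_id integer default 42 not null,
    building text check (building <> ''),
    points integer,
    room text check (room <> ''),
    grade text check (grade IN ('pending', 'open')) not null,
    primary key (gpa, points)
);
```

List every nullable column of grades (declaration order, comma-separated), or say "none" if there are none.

due_date, title, building, room

- due_date: DEFAULT only fills an omitted column; an explicit NULL is still allowed → nullable.
- gpa: part of the PRIMARY KEY, which implies NOT NULL → not nullable.
- title: DEFAULT only fills an omitted column; an explicit NULL is still allowed → nullable.
- grade_id: declared NOT NULL → not nullable.
- building: CHECK does not forbid NULL (a CHECK constraint passes when its expression is NULL) → nullable.
- points: part of the PRIMARY KEY, which implies NOT NULL → not nullable.
- room: CHECK does not forbid NULL (a CHECK constraint passes when its expression is NULL) → nullable.
- grade: declared NOT NULL → not nullable.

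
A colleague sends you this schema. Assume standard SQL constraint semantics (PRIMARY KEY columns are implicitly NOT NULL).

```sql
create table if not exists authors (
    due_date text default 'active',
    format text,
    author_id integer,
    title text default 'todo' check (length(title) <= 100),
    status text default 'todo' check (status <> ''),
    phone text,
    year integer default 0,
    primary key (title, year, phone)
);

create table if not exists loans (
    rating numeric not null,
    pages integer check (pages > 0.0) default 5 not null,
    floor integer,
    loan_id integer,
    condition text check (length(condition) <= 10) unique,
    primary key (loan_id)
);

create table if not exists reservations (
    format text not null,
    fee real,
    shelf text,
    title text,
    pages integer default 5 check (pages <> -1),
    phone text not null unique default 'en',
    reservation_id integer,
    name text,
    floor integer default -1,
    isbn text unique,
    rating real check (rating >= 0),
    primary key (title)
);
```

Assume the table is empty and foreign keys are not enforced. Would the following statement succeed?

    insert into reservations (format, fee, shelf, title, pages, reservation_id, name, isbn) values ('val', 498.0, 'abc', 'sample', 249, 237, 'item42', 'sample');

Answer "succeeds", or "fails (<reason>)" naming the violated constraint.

NOT NULL columns: format is supplied; phone defaults to 'en'; title is supplied.
CHECK constraints: 249 satisfies (pages <> -1).
No constraint is violated.

succeeds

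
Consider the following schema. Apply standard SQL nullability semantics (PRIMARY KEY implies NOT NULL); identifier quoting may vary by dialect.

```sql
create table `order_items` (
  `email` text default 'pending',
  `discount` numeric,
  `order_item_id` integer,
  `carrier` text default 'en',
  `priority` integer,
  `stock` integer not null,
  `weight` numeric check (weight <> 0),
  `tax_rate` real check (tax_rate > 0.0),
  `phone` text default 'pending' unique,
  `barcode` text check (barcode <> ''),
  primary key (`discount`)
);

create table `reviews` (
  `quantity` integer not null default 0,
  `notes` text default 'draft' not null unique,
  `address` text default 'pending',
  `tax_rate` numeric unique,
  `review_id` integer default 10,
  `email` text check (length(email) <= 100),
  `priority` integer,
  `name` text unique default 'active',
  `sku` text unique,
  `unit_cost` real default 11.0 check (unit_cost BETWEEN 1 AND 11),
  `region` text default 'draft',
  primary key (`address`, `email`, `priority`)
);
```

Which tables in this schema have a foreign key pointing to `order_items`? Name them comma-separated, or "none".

No REFERENCES clause anywhere in the schema names order_items.

none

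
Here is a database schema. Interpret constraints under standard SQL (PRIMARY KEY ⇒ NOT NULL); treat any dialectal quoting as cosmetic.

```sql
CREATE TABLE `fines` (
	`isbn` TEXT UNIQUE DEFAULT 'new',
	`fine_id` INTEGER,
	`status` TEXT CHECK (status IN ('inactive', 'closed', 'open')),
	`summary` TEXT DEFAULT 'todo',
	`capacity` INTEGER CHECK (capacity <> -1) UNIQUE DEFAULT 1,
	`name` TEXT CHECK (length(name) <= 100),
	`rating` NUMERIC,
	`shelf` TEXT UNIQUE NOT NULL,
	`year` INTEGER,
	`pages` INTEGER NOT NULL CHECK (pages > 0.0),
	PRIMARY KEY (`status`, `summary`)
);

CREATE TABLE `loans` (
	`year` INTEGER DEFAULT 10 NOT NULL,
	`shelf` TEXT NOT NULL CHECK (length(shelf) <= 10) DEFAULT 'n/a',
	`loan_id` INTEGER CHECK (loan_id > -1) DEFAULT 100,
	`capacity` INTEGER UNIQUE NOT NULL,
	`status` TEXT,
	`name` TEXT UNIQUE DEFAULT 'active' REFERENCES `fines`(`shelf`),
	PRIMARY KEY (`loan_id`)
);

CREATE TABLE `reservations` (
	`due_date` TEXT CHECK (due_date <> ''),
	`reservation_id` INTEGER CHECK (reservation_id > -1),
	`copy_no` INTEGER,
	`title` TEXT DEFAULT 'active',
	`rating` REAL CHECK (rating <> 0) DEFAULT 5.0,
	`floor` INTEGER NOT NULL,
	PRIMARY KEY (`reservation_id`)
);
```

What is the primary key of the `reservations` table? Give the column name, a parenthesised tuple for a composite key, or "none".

reservation_id is declared PRIMARY KEY as a table-level PRIMARY KEY clause.

reservation_id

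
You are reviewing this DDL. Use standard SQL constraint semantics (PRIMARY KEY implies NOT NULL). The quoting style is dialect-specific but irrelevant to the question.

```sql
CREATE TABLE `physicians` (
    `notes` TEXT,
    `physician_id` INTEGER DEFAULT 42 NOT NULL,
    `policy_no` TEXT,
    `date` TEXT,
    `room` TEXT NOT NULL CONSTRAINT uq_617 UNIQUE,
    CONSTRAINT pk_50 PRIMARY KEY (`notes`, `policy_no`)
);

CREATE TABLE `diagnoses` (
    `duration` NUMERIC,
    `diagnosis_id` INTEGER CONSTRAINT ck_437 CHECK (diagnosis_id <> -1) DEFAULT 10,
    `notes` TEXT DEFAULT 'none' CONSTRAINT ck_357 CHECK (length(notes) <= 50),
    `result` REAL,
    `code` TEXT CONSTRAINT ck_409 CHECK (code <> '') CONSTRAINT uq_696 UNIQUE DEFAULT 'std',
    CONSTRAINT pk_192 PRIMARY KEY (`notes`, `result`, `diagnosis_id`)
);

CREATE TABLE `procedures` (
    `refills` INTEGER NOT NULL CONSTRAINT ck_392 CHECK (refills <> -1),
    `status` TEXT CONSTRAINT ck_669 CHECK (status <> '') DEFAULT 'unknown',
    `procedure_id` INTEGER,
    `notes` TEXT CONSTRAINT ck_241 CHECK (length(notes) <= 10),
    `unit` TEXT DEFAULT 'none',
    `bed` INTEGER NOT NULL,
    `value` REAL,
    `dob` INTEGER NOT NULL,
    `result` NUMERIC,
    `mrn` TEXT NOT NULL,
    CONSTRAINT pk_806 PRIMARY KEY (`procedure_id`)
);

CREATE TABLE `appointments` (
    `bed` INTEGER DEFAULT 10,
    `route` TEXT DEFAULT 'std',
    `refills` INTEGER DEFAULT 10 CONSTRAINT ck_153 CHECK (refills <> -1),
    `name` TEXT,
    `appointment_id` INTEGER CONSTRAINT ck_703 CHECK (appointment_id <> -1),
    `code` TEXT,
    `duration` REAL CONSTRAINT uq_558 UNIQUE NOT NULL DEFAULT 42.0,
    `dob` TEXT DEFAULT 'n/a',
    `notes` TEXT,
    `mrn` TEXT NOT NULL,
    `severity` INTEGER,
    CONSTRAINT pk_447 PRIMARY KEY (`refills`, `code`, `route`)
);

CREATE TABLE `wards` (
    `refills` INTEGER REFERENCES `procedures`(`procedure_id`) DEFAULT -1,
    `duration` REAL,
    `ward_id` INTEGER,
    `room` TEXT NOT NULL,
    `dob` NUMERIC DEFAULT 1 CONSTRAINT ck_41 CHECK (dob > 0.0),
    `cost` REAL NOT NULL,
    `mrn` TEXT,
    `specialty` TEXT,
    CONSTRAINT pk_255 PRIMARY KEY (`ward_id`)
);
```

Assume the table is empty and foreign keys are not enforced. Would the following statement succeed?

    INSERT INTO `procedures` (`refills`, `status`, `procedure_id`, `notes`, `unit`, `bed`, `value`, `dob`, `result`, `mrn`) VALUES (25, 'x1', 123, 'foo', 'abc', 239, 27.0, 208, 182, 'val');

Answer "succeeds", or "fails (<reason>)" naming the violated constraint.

succeeds

NOT NULL columns: bed is supplied; dob is supplied; mrn is supplied; procedure_id is supplied; refills is supplied.
CHECK constraints: 25 satisfies (refills <> -1); 'x1' satisfies (status <> ''); 'foo' satisfies (length(notes) <= 10).
No constraint is violated.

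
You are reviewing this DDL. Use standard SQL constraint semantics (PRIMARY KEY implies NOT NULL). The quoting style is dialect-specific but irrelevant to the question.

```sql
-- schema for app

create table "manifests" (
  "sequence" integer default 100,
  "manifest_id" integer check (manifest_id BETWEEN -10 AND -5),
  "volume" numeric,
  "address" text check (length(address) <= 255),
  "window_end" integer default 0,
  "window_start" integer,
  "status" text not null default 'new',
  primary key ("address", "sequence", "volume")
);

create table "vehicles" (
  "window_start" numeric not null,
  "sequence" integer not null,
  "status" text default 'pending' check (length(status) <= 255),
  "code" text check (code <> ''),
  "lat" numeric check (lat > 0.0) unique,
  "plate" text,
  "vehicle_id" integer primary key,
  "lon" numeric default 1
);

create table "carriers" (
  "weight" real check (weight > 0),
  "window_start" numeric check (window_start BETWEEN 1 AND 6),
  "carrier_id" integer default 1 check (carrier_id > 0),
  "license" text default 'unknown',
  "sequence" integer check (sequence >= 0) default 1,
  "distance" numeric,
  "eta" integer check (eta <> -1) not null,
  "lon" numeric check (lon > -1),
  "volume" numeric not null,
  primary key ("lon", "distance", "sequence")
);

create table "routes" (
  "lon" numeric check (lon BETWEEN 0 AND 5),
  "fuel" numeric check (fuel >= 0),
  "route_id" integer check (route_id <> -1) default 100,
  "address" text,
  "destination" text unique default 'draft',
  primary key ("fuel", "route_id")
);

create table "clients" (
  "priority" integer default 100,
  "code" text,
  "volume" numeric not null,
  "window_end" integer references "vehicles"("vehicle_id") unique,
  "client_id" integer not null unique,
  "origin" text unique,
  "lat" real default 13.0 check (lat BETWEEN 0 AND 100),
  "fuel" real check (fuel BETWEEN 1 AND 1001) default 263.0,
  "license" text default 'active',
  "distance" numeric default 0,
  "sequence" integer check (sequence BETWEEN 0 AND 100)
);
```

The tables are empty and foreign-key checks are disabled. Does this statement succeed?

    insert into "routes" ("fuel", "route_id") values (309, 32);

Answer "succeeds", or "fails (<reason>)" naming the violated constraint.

succeeds

NOT NULL columns: fuel is supplied; route_id is supplied.
CHECK constraints: 309 satisfies (fuel >= 0); 32 satisfies (route_id <> -1).
No constraint is violated.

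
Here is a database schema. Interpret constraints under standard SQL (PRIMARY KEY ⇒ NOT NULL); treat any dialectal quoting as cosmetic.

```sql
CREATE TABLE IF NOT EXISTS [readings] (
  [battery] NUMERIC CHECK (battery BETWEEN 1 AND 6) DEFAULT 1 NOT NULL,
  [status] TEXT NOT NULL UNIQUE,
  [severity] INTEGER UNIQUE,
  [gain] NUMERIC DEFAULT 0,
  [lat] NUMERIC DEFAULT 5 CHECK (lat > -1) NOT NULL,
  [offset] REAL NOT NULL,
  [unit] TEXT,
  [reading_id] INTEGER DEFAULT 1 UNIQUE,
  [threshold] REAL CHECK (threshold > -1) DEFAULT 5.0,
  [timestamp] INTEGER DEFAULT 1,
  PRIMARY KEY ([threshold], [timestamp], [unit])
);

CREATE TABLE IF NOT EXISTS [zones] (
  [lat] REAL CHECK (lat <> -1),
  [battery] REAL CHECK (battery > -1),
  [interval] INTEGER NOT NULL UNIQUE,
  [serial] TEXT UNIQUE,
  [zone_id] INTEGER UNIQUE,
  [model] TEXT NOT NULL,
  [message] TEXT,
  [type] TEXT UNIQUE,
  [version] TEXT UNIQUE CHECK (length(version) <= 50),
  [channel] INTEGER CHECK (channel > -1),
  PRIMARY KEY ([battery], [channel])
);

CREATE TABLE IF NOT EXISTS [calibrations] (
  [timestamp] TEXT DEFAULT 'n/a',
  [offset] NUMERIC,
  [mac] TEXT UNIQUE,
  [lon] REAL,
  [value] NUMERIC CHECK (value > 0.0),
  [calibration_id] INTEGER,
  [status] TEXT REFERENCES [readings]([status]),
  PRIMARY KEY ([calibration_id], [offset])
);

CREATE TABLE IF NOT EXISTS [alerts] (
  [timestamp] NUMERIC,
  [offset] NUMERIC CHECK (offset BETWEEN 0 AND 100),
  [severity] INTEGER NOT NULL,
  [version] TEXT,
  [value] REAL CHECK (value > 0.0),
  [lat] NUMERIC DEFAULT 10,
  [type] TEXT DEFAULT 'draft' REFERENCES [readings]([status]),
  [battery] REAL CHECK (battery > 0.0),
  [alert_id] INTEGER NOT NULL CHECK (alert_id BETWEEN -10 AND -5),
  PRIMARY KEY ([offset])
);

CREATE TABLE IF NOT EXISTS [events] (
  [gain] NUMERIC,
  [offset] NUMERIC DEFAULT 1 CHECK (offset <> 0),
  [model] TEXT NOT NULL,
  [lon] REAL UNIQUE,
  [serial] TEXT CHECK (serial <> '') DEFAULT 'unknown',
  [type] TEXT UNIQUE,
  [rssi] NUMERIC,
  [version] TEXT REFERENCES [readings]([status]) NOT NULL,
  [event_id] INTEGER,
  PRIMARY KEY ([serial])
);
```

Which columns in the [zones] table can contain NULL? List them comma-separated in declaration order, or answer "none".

- lat: CHECK does not forbid NULL (a CHECK constraint passes when its expression is NULL) → nullable.
- battery: part of the PRIMARY KEY, which implies NOT NULL → not nullable.
- interval: declared NOT NULL → not nullable.
- serial: UNIQUE does not imply NOT NULL → nullable.
- zone_id: UNIQUE does not imply NOT NULL → nullable.
- model: declared NOT NULL → not nullable.
- message: no NOT NULL constraint applies → nullable.
- type: UNIQUE does not imply NOT NULL → nullable.
- version: CHECK does not forbid NULL (a CHECK constraint passes when its expression is NULL) → nullable.
- channel: part of the PRIMARY KEY, which implies NOT NULL → not nullable.

lat, serial, zone_id, message, type, version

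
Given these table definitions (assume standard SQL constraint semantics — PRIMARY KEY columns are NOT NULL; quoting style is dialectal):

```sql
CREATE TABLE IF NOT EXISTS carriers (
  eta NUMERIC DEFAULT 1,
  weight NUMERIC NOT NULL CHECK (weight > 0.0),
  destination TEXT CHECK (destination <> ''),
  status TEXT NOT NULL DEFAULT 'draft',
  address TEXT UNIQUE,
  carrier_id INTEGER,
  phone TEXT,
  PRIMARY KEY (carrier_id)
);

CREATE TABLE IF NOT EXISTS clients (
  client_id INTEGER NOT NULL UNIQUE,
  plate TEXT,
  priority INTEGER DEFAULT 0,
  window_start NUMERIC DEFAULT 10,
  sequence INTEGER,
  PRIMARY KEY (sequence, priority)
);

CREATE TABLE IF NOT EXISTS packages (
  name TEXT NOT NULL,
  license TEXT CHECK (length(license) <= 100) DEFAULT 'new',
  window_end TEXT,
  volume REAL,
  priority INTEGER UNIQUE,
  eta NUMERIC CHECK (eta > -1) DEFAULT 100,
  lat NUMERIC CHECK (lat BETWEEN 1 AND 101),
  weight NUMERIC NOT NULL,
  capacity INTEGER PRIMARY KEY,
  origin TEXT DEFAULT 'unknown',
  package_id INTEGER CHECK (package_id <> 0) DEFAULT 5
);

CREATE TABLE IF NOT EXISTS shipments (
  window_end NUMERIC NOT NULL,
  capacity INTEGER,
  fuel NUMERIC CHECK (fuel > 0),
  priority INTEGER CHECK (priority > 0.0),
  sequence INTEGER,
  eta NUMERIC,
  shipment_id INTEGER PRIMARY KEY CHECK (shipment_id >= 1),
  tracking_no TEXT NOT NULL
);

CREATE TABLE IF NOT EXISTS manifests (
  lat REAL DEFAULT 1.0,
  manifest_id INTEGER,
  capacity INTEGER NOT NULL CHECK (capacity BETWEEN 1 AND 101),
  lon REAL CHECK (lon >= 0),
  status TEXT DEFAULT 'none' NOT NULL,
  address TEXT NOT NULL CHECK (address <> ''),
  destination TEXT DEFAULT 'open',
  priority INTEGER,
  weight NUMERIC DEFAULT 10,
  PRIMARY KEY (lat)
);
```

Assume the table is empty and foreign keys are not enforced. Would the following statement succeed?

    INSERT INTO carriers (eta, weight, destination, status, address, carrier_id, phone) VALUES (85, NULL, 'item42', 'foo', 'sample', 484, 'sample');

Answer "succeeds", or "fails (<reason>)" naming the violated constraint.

fails (NOT NULL on weight)

weight is explicitly set to NULL, but weight is declared NOT NULL.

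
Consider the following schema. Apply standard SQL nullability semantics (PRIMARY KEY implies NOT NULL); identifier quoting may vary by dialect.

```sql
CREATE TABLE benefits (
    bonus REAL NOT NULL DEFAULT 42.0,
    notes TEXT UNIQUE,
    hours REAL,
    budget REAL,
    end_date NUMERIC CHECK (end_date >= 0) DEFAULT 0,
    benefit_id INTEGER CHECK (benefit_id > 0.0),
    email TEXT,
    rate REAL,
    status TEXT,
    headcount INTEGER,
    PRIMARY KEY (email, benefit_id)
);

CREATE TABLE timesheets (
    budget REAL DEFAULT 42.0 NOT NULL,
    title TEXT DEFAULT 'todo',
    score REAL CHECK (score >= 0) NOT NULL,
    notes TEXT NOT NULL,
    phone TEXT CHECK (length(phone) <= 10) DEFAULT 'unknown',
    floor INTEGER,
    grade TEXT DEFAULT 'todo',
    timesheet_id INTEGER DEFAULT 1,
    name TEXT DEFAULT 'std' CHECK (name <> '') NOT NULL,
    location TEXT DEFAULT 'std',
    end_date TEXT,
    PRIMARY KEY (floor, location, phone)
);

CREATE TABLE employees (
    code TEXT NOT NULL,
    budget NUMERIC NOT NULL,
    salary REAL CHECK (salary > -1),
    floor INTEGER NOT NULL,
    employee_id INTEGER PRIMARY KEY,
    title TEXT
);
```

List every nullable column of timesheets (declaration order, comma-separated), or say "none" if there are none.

- budget: declared NOT NULL → not nullable.
- title: DEFAULT only fills an omitted column; an explicit NULL is still allowed → nullable.
- score: declared NOT NULL → not nullable.
- notes: declared NOT NULL → not nullable.
- phone: part of the PRIMARY KEY, which implies NOT NULL → not nullable.
- floor: part of the PRIMARY KEY, which implies NOT NULL → not nullable.
- grade: DEFAULT only fills an omitted column; an explicit NULL is still allowed → nullable.
- timesheet_id: DEFAULT only fills an omitted column; an explicit NULL is still allowed → nullable.
- name: declared NOT NULL → not nullable.
- location: part of the PRIMARY KEY, which implies NOT NULL → not nullable.
- end_date: no NOT NULL constraint applies → nullable.

title, grade, timesheet_id, end_date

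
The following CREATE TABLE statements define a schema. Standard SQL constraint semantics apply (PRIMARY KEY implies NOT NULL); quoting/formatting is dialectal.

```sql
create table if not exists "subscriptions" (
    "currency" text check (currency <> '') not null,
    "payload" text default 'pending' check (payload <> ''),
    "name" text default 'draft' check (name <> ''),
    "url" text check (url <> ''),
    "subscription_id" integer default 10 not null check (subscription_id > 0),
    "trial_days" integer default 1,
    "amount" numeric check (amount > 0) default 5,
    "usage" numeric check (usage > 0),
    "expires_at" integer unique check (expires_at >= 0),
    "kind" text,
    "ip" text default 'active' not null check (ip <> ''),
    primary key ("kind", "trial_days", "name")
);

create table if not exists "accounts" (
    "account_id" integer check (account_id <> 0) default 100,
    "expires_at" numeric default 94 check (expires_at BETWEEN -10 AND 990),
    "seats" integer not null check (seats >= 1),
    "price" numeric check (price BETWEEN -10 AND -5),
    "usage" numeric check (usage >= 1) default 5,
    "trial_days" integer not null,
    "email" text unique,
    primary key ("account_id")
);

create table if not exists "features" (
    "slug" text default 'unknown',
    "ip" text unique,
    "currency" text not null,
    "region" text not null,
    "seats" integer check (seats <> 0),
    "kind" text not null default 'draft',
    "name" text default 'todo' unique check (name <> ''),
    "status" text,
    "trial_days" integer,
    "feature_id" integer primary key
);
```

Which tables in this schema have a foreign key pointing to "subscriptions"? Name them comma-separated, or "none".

No REFERENCES clause anywhere in the schema names subscriptions.

none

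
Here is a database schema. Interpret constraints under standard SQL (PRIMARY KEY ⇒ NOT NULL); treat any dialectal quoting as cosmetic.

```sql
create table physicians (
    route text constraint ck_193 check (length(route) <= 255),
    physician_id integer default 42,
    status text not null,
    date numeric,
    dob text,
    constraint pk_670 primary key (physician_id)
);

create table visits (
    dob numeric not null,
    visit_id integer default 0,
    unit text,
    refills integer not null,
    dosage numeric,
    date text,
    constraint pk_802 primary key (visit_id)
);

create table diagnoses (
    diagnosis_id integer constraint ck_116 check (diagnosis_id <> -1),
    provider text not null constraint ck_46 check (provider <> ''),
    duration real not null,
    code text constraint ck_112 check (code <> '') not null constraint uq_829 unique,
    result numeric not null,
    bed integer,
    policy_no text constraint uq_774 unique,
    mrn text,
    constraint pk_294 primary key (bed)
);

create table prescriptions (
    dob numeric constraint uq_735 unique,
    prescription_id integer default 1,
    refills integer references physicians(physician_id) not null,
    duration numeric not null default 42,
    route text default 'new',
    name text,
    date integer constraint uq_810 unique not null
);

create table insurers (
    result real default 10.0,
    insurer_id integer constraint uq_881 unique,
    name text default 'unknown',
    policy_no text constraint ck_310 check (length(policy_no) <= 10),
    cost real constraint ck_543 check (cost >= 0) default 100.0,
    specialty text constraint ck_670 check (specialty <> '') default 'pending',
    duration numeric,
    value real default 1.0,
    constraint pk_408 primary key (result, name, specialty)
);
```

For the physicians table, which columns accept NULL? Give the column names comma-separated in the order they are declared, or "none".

- route: CHECK does not forbid NULL (a CHECK constraint passes when its expression is NULL) → nullable.
- physician_id: part of the PRIMARY KEY, which implies NOT NULL → not nullable.
- status: declared NOT NULL → not nullable.
- date: no NOT NULL constraint applies → nullable.
- dob: no NOT NULL constraint applies → nullable.

route, date, dob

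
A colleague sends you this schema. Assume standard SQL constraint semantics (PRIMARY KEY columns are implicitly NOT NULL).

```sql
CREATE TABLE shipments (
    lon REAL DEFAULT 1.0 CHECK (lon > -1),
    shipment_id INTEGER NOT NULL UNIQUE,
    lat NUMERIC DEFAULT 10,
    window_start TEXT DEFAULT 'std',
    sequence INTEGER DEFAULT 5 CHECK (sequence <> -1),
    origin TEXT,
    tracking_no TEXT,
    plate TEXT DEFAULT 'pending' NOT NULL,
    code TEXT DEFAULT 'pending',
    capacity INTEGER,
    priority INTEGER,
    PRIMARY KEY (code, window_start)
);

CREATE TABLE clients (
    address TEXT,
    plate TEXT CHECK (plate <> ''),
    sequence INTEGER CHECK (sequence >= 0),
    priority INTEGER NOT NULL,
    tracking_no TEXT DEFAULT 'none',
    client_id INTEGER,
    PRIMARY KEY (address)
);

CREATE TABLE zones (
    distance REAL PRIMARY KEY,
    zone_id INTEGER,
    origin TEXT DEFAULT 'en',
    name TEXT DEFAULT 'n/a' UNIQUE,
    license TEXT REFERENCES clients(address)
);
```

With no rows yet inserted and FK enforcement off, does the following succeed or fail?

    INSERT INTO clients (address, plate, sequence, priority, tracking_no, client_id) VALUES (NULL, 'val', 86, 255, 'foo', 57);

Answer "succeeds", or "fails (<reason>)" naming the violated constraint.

fails (NOT NULL on address)

address is explicitly set to NULL, but address is part of the PRIMARY KEY (implied NOT NULL).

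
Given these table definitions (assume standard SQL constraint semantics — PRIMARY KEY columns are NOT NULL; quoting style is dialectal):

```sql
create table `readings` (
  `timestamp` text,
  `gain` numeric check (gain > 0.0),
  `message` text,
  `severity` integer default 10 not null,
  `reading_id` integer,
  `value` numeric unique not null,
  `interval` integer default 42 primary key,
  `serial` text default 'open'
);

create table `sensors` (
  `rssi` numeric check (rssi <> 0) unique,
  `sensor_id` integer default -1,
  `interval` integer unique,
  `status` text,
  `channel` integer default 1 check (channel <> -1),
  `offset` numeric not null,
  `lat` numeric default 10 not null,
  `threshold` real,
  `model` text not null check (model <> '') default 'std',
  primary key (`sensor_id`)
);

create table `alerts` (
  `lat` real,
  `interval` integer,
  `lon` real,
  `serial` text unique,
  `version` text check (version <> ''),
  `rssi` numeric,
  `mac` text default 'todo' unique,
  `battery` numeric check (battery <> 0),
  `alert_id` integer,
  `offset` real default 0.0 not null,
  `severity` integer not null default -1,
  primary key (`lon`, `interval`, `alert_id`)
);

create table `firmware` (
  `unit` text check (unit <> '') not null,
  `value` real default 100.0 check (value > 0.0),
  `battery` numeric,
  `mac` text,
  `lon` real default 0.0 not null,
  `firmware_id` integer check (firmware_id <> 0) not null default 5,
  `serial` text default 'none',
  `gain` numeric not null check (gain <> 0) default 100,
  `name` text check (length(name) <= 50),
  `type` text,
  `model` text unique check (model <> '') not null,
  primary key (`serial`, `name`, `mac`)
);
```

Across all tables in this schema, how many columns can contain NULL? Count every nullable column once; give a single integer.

19

readings: 5 nullable (timestamp, gain, message, reading_id, serial — PK (interval) and explicit NOT NULL columns excluded).
sensors: 5 nullable (rssi, interval, status, channel, threshold — PK (sensor_id) and explicit NOT NULL columns excluded).
alerts: 6 nullable (lat, serial, version, rssi, mac, battery — PK (lon, interval, alert_id) and explicit NOT NULL columns excluded).
firmware: 3 nullable (value, battery, type — PK (serial, name, mac) and explicit NOT NULL columns excluded).
Total: 5 + 5 + 6 + 3 = 19.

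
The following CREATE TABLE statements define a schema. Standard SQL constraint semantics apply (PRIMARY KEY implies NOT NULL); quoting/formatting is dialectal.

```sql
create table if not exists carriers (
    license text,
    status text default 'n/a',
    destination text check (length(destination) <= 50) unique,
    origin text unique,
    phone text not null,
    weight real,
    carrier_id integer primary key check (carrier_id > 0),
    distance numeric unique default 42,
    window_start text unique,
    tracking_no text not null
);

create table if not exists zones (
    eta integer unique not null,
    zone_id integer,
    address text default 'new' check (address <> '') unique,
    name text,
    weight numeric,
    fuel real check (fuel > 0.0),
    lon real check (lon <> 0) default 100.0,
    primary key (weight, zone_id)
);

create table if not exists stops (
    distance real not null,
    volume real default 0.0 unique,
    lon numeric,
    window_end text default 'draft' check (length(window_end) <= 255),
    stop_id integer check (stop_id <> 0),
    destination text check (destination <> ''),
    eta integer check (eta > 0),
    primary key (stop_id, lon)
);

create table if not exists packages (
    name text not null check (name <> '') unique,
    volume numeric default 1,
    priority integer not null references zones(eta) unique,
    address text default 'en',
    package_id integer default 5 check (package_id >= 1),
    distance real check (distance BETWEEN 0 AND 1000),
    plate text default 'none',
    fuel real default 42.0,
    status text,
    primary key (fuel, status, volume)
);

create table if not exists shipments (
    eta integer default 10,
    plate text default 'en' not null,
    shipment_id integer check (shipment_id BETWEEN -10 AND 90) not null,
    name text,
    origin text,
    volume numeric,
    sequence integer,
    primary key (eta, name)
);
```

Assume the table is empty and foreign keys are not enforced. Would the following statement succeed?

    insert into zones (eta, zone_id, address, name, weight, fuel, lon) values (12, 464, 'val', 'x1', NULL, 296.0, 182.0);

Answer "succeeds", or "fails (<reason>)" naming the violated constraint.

weight is explicitly set to NULL, but weight is part of the PRIMARY KEY (implied NOT NULL).

fails (NOT NULL on weight)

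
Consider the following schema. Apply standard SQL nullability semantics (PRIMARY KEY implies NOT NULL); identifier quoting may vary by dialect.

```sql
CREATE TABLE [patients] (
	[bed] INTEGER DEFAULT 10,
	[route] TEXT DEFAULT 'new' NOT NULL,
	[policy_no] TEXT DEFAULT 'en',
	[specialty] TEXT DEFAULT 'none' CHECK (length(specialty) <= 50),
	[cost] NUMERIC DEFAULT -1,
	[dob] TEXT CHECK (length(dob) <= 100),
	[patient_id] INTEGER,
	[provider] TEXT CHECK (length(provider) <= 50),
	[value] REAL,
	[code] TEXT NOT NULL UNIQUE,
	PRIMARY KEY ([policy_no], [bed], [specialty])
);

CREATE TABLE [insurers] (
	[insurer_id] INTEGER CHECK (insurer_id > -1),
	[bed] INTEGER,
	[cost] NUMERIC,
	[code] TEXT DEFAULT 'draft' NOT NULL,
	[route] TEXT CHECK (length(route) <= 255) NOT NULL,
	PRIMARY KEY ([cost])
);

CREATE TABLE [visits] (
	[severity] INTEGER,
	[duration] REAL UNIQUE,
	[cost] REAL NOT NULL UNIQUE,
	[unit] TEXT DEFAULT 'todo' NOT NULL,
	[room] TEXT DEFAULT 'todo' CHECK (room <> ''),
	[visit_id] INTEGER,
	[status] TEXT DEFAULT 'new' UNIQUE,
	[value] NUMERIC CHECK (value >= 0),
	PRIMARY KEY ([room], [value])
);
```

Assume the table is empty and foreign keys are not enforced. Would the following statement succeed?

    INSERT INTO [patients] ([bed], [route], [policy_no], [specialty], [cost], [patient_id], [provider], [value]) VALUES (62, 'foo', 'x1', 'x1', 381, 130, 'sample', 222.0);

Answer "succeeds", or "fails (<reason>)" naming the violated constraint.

code is omitted from the column list and has no DEFAULT, so it would receive NULL.
But code is declared NOT NULL.

fails (NOT NULL on code)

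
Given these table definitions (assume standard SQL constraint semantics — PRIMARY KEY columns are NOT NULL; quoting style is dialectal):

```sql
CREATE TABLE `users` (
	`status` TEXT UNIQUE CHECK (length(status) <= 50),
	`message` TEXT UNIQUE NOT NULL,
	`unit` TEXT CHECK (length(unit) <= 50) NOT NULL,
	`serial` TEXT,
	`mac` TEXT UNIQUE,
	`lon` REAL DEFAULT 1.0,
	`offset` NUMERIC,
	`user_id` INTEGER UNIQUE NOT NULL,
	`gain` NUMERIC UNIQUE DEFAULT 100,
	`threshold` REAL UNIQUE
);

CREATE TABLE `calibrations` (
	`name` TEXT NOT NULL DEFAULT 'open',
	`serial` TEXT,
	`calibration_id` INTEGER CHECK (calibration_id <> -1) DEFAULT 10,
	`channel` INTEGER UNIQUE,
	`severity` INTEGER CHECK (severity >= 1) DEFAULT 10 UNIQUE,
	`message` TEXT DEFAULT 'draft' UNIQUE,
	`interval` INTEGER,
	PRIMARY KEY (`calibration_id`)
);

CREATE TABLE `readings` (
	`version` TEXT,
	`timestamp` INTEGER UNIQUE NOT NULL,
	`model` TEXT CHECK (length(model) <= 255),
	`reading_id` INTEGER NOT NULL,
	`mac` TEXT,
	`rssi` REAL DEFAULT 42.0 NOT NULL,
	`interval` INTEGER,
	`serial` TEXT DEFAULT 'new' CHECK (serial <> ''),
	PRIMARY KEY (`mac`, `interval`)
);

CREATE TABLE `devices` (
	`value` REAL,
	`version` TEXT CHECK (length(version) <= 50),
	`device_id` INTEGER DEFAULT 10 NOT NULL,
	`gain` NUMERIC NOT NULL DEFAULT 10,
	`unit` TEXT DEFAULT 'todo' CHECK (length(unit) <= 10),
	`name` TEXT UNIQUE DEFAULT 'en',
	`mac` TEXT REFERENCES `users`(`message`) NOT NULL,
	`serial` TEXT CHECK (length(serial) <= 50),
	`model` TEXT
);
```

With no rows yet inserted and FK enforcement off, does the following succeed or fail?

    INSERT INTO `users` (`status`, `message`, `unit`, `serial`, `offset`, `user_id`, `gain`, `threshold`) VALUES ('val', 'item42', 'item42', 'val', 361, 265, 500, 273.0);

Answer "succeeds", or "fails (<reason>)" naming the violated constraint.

succeeds

NOT NULL columns: message is supplied; unit is supplied; user_id is supplied.
CHECK constraints: 'val' satisfies (length(status) <= 50); 'item42' satisfies (length(unit) <= 50).
No constraint is violated.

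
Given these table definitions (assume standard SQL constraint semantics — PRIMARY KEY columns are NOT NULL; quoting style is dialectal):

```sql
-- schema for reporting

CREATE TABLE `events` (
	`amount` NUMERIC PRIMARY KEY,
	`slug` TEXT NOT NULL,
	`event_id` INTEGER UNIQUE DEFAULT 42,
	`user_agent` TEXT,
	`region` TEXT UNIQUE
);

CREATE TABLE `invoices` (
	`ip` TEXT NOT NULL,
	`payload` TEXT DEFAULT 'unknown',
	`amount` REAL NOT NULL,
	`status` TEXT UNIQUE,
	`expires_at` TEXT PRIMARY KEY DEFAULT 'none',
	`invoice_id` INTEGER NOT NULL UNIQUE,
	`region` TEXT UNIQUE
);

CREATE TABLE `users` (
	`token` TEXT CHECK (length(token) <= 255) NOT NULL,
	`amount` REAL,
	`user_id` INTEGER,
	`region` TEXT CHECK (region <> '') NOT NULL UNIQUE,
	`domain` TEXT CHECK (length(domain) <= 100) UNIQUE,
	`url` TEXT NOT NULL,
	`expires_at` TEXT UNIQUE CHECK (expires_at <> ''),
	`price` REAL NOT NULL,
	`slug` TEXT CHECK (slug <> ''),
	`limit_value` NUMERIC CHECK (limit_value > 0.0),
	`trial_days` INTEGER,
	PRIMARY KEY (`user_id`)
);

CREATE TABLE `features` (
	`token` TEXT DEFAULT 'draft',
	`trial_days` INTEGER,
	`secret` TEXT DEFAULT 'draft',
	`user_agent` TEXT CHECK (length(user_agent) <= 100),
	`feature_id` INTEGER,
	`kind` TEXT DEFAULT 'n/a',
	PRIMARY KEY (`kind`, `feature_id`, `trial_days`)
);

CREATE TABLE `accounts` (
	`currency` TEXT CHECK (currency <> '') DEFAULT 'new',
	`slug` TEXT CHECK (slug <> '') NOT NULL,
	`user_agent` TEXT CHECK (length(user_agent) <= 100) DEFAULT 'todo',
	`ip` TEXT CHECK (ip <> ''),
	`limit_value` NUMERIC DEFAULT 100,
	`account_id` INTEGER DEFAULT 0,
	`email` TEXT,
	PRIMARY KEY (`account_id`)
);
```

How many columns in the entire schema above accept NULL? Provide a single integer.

events: 3 nullable (event_id, user_agent, region — PK (amount) and explicit NOT NULL columns excluded).
invoices: 3 nullable (payload, status, region — PK (expires_at) and explicit NOT NULL columns excluded).
users: 6 nullable (amount, domain, expires_at, slug, limit_value, trial_days — PK (user_id) and explicit NOT NULL columns excluded).
features: 3 nullable (token, secret, user_agent — PK (kind, feature_id, trial_days) and explicit NOT NULL columns excluded).
accounts: 5 nullable (currency, user_agent, ip, limit_value, email — PK (account_id) and explicit NOT NULL columns excluded).
Total: 3 + 3 + 6 + 3 + 5 = 20.

20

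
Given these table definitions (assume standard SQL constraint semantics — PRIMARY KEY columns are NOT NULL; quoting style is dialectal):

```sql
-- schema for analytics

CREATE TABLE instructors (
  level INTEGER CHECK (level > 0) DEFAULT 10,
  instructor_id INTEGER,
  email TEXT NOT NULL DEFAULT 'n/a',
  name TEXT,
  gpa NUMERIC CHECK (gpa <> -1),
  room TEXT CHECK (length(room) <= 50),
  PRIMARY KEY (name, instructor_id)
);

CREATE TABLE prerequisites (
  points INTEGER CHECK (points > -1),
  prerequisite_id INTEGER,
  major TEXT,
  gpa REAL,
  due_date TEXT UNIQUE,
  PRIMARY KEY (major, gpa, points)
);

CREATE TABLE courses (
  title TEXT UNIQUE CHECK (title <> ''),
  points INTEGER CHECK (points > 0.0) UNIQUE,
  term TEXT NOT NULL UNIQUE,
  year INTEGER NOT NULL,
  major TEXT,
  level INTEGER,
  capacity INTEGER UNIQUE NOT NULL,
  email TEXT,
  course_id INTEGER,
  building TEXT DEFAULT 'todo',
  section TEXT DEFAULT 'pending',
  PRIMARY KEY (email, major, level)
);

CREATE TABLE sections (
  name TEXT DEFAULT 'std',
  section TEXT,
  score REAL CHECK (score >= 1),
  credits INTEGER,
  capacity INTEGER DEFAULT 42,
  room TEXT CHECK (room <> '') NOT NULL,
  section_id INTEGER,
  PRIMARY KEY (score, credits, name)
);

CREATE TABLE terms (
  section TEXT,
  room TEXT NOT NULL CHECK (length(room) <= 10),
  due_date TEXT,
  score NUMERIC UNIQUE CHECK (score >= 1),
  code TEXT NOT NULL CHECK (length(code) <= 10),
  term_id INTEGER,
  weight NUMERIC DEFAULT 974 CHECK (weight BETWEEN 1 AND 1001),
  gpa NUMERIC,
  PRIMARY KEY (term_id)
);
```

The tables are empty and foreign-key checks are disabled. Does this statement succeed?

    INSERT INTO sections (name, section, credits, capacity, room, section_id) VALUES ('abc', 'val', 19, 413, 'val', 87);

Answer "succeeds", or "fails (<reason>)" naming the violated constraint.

score is omitted from the column list and has no DEFAULT, so it would receive NULL.
But score is part of the PRIMARY KEY (implied NOT NULL).

fails (NOT NULL on score)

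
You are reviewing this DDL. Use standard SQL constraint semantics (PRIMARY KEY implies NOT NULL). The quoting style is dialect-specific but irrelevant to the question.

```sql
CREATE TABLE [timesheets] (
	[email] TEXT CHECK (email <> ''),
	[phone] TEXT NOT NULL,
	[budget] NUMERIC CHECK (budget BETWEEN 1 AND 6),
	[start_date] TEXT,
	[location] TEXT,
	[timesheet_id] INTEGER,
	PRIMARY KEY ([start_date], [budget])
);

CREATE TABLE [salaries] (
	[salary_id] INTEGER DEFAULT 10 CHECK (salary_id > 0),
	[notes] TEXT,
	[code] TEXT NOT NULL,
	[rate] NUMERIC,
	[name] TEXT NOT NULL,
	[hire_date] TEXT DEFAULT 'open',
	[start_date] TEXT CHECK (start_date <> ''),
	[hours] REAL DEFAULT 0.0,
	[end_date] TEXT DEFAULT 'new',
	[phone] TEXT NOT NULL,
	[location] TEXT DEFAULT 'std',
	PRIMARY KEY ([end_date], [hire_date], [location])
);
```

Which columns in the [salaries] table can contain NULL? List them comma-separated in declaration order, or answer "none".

salary_id, notes, rate, start_date, hours

- salary_id: CHECK does not forbid NULL (a CHECK constraint passes when its expression is NULL) → nullable.
- notes: no NOT NULL constraint applies → nullable.
- code: declared NOT NULL → not nullable.
- rate: no NOT NULL constraint applies → nullable.
- name: declared NOT NULL → not nullable.
- hire_date: part of the PRIMARY KEY, which implies NOT NULL → not nullable.
- start_date: CHECK does not forbid NULL (a CHECK constraint passes when its expression is NULL) → nullable.
- hours: DEFAULT only fills an omitted column; an explicit NULL is still allowed → nullable.
- end_date: part of the PRIMARY KEY, which implies NOT NULL → not nullable.
- phone: declared NOT NULL → not nullable.
- location: part of the PRIMARY KEY, which implies NOT NULL → not nullable.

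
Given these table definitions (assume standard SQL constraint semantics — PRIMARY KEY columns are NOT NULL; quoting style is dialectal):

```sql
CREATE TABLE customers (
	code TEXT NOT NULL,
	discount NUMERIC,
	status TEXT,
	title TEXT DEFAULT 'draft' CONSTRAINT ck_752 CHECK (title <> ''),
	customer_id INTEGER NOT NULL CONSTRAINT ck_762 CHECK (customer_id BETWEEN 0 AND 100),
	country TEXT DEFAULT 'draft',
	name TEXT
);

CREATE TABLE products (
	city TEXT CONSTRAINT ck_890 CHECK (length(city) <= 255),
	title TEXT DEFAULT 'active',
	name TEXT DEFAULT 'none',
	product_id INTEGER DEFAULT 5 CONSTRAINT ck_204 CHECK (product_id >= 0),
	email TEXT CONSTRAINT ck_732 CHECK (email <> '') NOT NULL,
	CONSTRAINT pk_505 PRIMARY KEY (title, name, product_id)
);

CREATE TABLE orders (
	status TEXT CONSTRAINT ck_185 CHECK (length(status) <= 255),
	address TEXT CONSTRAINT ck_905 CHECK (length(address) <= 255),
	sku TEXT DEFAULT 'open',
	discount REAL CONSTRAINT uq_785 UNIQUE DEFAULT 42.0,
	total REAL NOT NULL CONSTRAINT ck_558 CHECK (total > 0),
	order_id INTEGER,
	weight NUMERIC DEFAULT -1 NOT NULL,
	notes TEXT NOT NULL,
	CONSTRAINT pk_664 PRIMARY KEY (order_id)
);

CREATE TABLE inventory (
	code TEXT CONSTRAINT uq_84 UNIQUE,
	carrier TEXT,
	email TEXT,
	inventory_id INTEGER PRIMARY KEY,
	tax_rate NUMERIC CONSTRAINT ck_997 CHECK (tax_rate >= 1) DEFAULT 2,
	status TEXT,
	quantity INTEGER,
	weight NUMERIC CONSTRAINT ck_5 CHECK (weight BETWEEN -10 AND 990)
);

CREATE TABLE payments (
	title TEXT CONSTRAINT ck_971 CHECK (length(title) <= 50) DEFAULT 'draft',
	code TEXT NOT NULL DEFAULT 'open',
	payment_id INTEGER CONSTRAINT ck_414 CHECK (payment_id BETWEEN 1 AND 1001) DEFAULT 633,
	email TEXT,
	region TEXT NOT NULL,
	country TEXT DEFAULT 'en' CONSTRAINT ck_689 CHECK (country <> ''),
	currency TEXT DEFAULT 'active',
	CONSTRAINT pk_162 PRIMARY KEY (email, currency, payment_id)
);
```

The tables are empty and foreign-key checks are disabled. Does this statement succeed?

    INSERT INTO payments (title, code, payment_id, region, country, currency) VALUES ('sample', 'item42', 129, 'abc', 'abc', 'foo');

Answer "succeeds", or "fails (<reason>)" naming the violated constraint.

fails (NOT NULL on email)

email is omitted from the column list and has no DEFAULT, so it would receive NULL.
But email is part of the PRIMARY KEY (implied NOT NULL).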